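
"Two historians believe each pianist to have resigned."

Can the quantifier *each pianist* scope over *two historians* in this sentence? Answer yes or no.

Yes

*each pianist* is the subject of an ECM infinitive — the infinitival complement of an ECM verb is not a scope island, so *each pianist* can raise into the matrix clause.
No island intervenes, so both surface and inverse scope are derivable.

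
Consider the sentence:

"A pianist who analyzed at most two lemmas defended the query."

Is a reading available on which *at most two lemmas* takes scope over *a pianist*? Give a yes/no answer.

No

*at most two lemmas* sits inside the relative clause *who analyzed at most two lemmas*.
QR out of a relative clause is ruled out by the relative-clause island constraint.
So *at most two lemmas* cannot raise high enough to outscope *a pianist*; only the surface ordering *a pianist* > *at most two lemmas* is available.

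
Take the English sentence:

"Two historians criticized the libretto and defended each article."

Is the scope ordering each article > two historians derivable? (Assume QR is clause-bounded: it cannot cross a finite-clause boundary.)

No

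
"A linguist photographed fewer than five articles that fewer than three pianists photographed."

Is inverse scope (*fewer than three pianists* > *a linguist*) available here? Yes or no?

*fewer than three pianists* sits inside the relative clause *that fewer than three pianists photographed* modifying *fewer than five articles*.
The relative clause forms an island for QR, so the quantifier is confined to the head noun's restrictor.
There is no licit LF on which *fewer than three pianists* c-commands *a linguist*.

No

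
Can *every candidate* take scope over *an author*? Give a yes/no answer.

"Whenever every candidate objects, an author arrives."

The DP *every candidate* is contained in the adjunct clause *whenever every candidate objects*.
The adjunct-island constraint bars QR out of an adverbial clause.
There is no licit LF on which *every candidate* c-commands *an author*.

No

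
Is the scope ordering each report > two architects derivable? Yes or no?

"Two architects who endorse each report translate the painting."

The target quantifier *each report* is part of the relative clause *who endorse each report*.
Relative clauses block scope extraction: QR cannot target a position outside the modified NP.
*each report* is confined to the island and cannot take scope over *two architects*.

No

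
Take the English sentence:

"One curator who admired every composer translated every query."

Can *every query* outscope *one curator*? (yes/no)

*every query* sits in the matrix clause, not in the relative clause on *one curator*.
QR within a single clause is free, so the lower quantifier may take scope over the higher one.
The sentence is scopally ambiguous between *one curator* > *every query* and *every query* > *one curator*.

Yes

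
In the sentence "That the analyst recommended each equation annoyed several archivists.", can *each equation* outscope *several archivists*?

No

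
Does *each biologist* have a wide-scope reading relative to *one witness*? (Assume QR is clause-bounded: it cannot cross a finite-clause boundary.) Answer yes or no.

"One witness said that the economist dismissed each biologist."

*each biologist* is embedded in the finite complement clause *that the economist dismissed each biologist*.
Given the clause-boundedness assumption, QR cannot cross the finite CP into the matrix.
*each biologist* is confined to the island and cannot take scope over *one witness*.

No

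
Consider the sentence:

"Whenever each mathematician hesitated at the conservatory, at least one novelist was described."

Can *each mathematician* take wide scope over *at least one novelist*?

No

*each mathematician* occurs within the adjunct clause *whenever each mathematician hesitated at the conservatory*.
Since the clause is an adjunct (not a complement), the Adjunct Condition blocks QR across its edge.
There is no licit LF on which *each mathematician* c-commands *at least one novelist*.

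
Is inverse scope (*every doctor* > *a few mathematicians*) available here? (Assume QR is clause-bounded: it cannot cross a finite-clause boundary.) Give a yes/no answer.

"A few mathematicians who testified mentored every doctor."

Although the sentence contains a relative clause (*who testified*), *every doctor* is outside it, in the matrix VP.
No island intervenes, so both surface and inverse scope are derivable.

Yes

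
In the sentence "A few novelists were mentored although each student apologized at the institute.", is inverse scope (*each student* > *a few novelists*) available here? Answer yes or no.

No

The target quantifier *each student* is part of the adjunct clause *although each student apologized at the institute*.
Since the clause is an adjunct (not a complement), the Adjunct Condition blocks QR across its edge.
*each student* > *a few novelists* would require crossing that boundary, which is illicit.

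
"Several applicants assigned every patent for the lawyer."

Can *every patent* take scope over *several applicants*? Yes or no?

*several applicants* and *every patent* are co-arguments of the matrix verb, with nothing but a clause-internal boundary between them.
Since no island is crossed, the inverse ordering is licensed alongside surface scope.

Yes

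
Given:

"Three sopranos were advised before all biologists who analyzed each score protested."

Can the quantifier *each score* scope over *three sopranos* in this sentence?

The DP *each score* is contained in the relative clause *who analyzed each score*, which is itself inside the adjunct *before all biologists who analyzed each score protested*.
Even if one barrier were somehow void, the other would still block QR.
The inverse ordering *each score* > *three sopranos* is therefore underivable.

No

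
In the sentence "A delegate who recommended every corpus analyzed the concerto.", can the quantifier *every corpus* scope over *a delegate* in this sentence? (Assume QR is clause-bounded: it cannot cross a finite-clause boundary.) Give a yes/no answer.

*every corpus* sits inside the relative clause *who recommended every corpus*.
Quantifiers inside a relative clause are trapped there; the RC boundary blocks QR.
So the wide-scope reading for *every corpus* is blocked.

No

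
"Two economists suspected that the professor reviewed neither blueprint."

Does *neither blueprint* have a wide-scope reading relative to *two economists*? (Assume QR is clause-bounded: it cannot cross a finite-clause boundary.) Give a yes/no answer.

*neither blueprint* occurs within the finite complement clause *that the professor reviewed neither blueprint*.
Under clause-bounded QR, a quantifier in an embedded finite clause cannot raise into the matrix clause.
So the wide-scope reading for *neither blueprint* is blocked.

No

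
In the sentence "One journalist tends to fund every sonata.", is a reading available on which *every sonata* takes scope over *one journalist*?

Yes

*every sonata* is the object of the infinitival complement of a raising predicate; raising infinitives are transparent for QR, so the two DPs are in effect clausemates.
QR within a single clause is free, so the lower quantifier may take scope over the higher one.
So *every sonata* > *one journalist* is among the available readings.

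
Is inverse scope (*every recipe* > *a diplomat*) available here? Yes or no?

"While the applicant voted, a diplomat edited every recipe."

Yes

Although there is an adjunct clause, *every recipe* is in the main clause, not inside the adjunct.
QR within a single clause is free, so the lower quantifier may take scope over the higher one.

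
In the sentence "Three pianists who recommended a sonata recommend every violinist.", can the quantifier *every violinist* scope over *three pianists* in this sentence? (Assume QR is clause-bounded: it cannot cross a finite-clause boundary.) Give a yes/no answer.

*every violinist* is a matrix argument; only *three pianists* is modified by the relative clause *who recommended a sonata*, so the RC island is irrelevant to the target quantifier.
QR within a single clause is free, so the lower quantifier may take scope over the higher one.

Yes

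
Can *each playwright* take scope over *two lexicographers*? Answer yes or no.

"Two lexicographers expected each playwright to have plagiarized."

Yes

The ECM infinitive is scope-transparent — *each playwright* is free to raise above *two lexicographers*.
Since no island is crossed, the inverse ordering is licensed alongside surface scope.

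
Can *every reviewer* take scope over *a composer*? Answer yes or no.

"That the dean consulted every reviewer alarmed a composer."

Structurally, *every reviewer* is inside the sentential subject *that the dean consulted every reviewer*.
The subject-island constraint blocks QR out of a clausal subject.
The ordering *every reviewer* > *a composer* is therefore underivable.

No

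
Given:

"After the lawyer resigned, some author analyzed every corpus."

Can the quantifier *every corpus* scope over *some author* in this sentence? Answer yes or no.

Yes

The adjunct clause does not contain *every corpus*, which is the matrix object.
Ordinary QR to a clause-peripheral position gives the wide-scope LF for the lower DP.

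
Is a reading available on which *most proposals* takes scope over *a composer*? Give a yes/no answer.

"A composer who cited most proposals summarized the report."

No

*most proposals* sits inside the relative clause *who cited most proposals*.
The relative clause forms an island for QR, so the quantifier is confined to the head noun's restrictor.
So the wide-scope reading for *most proposals* is blocked.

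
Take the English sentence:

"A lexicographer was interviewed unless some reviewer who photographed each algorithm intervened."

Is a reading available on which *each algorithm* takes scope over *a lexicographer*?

The target quantifier *each algorithm* is part of the relative clause *who photographed each algorithm*, which is itself inside the adjunct *unless some reviewer who photographed each algorithm intervened*.
The quantifier would have to escape first the RC and then the adjunct — two independent island violations.
So *each algorithm* cannot raise to a position above *a lexicographer*.

No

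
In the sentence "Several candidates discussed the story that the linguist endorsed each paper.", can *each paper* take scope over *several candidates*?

*each paper* is embedded in the complex NP *the story that the linguist endorsed each paper*.
A that-clause complement to a noun is an island; QR cannot cross the NP boundary.
Hence only narrow scope for *each paper* (under *several candidates*) survives.

No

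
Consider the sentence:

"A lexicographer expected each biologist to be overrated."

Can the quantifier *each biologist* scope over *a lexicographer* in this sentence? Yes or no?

Yes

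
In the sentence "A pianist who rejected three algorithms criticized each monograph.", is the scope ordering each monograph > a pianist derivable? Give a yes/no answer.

The relative clause *who rejected three algorithms* modifies *a pianist*, but *each monograph* is not inside that relative clause — it is an argument of the matrix verb.
QR within a single clause is free, so the lower quantifier may take scope over the higher one.

Yes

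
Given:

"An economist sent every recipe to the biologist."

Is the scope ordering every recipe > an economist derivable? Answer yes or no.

*an economist* and *every recipe* are co-arguments of the matrix verb, with nothing but a clause-internal boundary between them.
Ordinary QR to a clause-peripheral position gives the wide-scope LF for the lower DP.

Yes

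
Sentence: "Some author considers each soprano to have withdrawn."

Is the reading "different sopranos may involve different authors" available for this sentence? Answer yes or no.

The described interpretation is the *each soprano* > *some author* scoping.
ECM infinitives lack a CP barrier, so *each soprano* can QR over the matrix subject *some author*.
Nothing blocks QR of the lower DP to a position above the higher one, so inverse scope is available.

Yes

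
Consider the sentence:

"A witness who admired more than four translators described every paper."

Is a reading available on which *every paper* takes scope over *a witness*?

Yes

Although the sentence contains a relative clause (*who admired more than four translators*), *every paper* is outside it, in the matrix VP.
Clause-internal QR can adjoin the lower DP above the subject, yielding the inverse reading.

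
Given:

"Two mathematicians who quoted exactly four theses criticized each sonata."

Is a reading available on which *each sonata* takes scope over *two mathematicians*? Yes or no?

*each sonata* sits in the matrix clause, not in the relative clause on *two mathematicians*.
QR within a single clause is free, so the lower quantifier may take scope over the higher one.

Yes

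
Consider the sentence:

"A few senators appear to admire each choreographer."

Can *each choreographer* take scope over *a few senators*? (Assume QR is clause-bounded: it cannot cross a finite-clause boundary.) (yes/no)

Yes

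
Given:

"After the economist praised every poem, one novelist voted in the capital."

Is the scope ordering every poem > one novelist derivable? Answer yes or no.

No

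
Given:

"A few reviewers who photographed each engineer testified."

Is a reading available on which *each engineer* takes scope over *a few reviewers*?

No

The target quantifier *each engineer* is part of the relative clause *who photographed each engineer*.
A relative clause is a scope island — quantifier raising cannot cross its boundary.
*each engineer* is confined to the island and cannot take scope over *a few reviewers*.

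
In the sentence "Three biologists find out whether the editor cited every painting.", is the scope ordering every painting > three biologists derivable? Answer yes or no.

*every painting* occurs within the embedded question *whether the editor cited every painting*.
Embedded questions are wh-islands: a quantifier inside an indirect question cannot QR into the matrix clause.
Hence only narrow scope for *every painting* (under *three biologists*) survives.

No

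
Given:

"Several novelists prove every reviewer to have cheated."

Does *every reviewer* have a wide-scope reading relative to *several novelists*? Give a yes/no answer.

Yes

*every reviewer* is the subject of an ECM infinitive — the infinitival complement of an ECM verb is not a scope island, so *every reviewer* can raise into the matrix clause.
With no island boundary between them, the object can take inverse scope over the subject via ordinary QR within the clause.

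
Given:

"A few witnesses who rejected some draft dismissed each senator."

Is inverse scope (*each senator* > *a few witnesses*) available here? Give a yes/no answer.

The relative clause *who rejected some draft* modifies *a few witnesses*, but *each senator* is not inside that relative clause — it is an argument of the matrix verb.
Since no island is crossed, the inverse ordering is licensed alongside surface scope.

Yes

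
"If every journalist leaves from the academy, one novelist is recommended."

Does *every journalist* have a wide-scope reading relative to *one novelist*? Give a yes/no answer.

No

The target quantifier *every journalist* is part of the adjunct clause *if every journalist leaves from the academy*.
Since the clause is an adjunct (not a complement), the Adjunct Condition blocks QR across its edge.
*every journalist* is confined to the island and cannot take scope over *one novelist*.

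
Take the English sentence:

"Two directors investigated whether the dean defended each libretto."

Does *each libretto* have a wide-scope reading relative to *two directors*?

*each libretto* sits inside the embedded question *whether the dean defended each libretto*.
QR across an interrogative CP boundary is ruled out as a wh-island violation.
The inverse ordering *each libretto* > *two directors* is therefore underivable.

No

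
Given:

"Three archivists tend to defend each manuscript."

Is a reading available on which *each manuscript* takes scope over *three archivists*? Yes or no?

Yes

*each manuscript* is inside a raising infinitive, which is transparent to QR (no CP barrier), so it behaves as a matrix argument.
Since no island is crossed, the inverse ordering is licensed alongside surface scope.
So *each manuscript* > *three archivists* is among the available readings.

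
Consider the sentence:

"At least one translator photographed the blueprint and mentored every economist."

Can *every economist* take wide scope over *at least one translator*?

No

*every economist* is embedded in one conjunct of the coordinate structure (*mentored every economist*).
QR out of a conjunct would have to apply non-ATB, which the CSC forbids.
So *every economist* cannot raise high enough to outscope *at least one translator*; only the surface ordering *at least one translator* > *every economist* is available.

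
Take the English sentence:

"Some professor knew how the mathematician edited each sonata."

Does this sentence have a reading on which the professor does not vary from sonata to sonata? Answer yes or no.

The paraphrase describes the scope ordering *some professor* > *each sonata*.
That is the surface-scope ordering, which is always one of the available readings — island constraints only ever restrict inverse scope.

Yes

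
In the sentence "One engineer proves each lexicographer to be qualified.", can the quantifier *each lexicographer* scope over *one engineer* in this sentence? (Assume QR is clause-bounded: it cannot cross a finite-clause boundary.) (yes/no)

Yes

ECM infinitives lack a CP barrier, so *each lexicographer* can QR over the matrix subject *one engineer*.
Ordinary QR to a clause-peripheral position gives the wide-scope LF for the lower DP.
Both orderings are possible: *one engineer* > *each lexicographer* and *each lexicographer* > *one engineer*.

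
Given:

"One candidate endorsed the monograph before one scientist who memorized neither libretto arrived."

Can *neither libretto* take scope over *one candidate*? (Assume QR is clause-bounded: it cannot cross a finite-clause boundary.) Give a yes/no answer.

*neither libretto* sits inside the relative clause *who memorized neither libretto*, which is itself inside the adjunct *before one scientist who memorized neither libretto arrived*.
Two island boundaries intervene — the relative clause and the adjunct. Either alone would block QR.
*neither libretto* is confined to the island and cannot take scope over *one candidate*.

No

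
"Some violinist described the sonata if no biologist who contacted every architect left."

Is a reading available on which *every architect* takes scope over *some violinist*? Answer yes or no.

The DP *every architect* is contained in the relative clause *who contacted every architect*, which is itself inside the adjunct *if no biologist who contacted every architect left*.
Nested islands: the RC island is itself inside an adjunct island, so wide scope is doubly excluded.
There is no licit LF on which *every architect* c-commands *some violinist*.
(Only the surface reading survives: one fixed violinist with respect to all the relevant architects.)

No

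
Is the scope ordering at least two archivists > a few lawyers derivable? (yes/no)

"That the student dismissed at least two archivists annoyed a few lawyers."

No

The DP *at least two archivists* is contained in the sentential subject *that the student dismissed at least two archivists*.
The Sentential Subject Constraint rules out raising the quantifier out of the that-clause subject.
*at least two archivists* is confined to the island and cannot take scope over *a few lawyers*.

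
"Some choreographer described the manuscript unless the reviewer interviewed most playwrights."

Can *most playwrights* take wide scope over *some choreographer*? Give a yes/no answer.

*most playwrights* occurs within the adjunct clause *unless the reviewer interviewed most playwrights*.
Adverbial clauses are not L-marked, so they are barriers for QR — the quantifier cannot escape the adjunct.
There is no licit LF on which *most playwrights* c-commands *some choreographer*.

No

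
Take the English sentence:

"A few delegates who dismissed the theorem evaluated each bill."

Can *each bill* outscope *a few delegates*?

*each bill* is a matrix argument; only *a few delegates* is modified by the relative clause *who dismissed the theorem*, so the RC island is irrelevant to the target quantifier.
Clause-internal QR can adjoin the lower DP above the subject, yielding the inverse reading.

Yes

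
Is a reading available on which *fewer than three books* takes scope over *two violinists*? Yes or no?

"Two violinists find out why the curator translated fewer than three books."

No

*fewer than three books* sits inside the embedded question *why the curator translated fewer than three books*.
Embedded questions are wh-islands: a quantifier inside an indirect question cannot QR into the matrix clause.
*fewer than three books* is confined to the island and cannot take scope over *two violinists*.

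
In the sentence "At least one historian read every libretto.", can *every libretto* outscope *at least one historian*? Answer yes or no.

Yes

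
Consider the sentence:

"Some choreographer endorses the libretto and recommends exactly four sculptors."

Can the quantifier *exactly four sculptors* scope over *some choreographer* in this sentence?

The DP *exactly four sculptors* is contained in one conjunct of the coordinate structure (*recommends exactly four sculptors*).
A quantifier cannot raise out of one conjunct of a coordination across the whole coordinate structure — the CSC applies to QR.
The inverse ordering *exactly four sculptors* > *some choreographer* is therefore underivable.
(Only the surface reading survives: one fixed choreographer with respect to all the relevant sculptors.)

No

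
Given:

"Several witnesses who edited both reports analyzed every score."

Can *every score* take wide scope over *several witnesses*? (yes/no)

The RC *who edited both reports* is an island, but *every score* is not inside it — it is the matrix object, a clausemate of *several witnesses*.
Clause-internal QR can adjoin the lower DP above the subject, yielding the inverse reading.

Yes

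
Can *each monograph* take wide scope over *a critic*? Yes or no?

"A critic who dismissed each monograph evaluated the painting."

No

*each monograph* occurs within the relative clause *who dismissed each monograph*.
Quantifiers inside a relative clause are trapped there; the RC boundary blocks QR.
*each monograph* > *a critic* would require crossing that boundary, which is illicit.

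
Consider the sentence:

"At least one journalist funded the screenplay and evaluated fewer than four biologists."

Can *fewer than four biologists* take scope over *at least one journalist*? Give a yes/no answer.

No

The DP *fewer than four biologists* is contained in one conjunct of the coordinate structure (*evaluated fewer than four biologists*).
Coordinate structures are islands for non-across-the-board movement, QR included.
There is no licit LF on which *fewer than four biologists* c-commands *at least one journalist*.
(Only the surface reading survives: one fixed journalist with respect to all the relevant biologists.)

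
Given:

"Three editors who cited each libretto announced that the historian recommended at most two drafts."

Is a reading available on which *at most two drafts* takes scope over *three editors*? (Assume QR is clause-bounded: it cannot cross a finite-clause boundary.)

*at most two drafts* sits inside the finite complement clause *that the historian recommended at most two drafts*.
QR is clause-bounded, so the finite complement is a scope island for the embedded quantifier.
So *at most two drafts* cannot raise high enough to outscope *three editors*; only the surface ordering *three editors* > *at most two drafts* is available.

No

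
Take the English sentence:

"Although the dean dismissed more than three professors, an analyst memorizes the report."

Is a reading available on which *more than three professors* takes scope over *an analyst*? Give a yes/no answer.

*more than three professors* sits inside the adjunct clause *although the dean dismissed more than three professors*.
Scope out of an adjunct clause is unavailable: QR respects the adjunct-island constraint.
*more than three professors* is confined to the island and cannot take scope over *an analyst*.

No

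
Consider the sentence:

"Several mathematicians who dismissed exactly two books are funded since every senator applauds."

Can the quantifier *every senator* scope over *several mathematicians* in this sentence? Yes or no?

No

The DP *every senator* is contained in the adjunct clause *since every senator applauds*.
Adverbial clauses are not L-marked, so they are barriers for QR — the quantifier cannot escape the adjunct.
So *every senator* cannot raise high enough to outscope *several mathematicians*; only the surface ordering *several mathematicians* > *every senator* is available.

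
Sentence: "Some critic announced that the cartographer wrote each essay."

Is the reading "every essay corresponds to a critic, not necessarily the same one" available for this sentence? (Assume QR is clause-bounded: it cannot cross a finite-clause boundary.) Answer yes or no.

No

That reading corresponds to *each essay* > *some critic*.
Structurally, *each essay* is inside the finite complement clause *that the cartographer wrote each essay*.
Under clause-bounded QR, a quantifier in an embedded finite clause cannot raise into the matrix clause.
Hence only narrow scope for *each essay* (under *some critic*) survives.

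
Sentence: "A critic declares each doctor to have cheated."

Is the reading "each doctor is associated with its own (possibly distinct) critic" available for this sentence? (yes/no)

The paraphrase describes the scope ordering *each doctor* > *a critic*.
*each doctor* is the subject of an ECM infinitive — the infinitival complement of an ECM verb is not a scope island, so *each doctor* can raise into the matrix clause.
With no island boundary between them, the object can take inverse scope over the subject via ordinary QR within the clause.
The sentence is scopally ambiguous between *a critic* > *each doctor* and *each doctor* > *a critic*.

Yes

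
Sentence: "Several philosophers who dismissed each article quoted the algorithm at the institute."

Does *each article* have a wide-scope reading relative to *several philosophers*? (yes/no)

No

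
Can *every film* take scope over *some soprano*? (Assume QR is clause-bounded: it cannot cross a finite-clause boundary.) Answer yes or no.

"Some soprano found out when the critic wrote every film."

No

*every film* occurs within the embedded question *when the critic wrote every film*.
Embedded wh-clauses are opaque for QR, so the quantifier stays inside the question.
So *every film* cannot raise high enough to outscope *some soprano*; only the surface ordering *some soprano* > *every film* is available.
(Only the surface reading survives: one fixed soprano with respect to all the relevant films.)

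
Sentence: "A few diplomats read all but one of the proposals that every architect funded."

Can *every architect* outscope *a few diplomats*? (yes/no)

No

*every architect* is embedded in the relative clause *that every architect funded* modifying *all but one of the proposals*.
QR out of a relative clause is ruled out by the relative-clause island constraint.
So *every architect* cannot raise to a position above *a few diplomats*.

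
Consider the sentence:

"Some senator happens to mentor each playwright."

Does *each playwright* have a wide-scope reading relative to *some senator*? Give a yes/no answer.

Yes

Infinitival complements of raising predicates do not block QR; *each playwright* and *some senator* are effectively clausemates.
Clause-internal QR can adjoin the lower DP above the subject, yielding the inverse reading.
So *each playwright* > *some senator* is among the available readings.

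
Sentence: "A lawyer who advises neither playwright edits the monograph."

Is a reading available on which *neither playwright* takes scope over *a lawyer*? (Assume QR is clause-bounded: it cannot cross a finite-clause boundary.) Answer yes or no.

No

Structurally, *neither playwright* is inside the relative clause *who advises neither playwright*.
Quantifiers inside a relative clause are trapped there; the RC boundary blocks QR.
*neither playwright* is confined to the island and cannot take scope over *a lawyer*.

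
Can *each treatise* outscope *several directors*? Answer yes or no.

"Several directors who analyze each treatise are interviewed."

No

*each treatise* is embedded in the relative clause *who analyze each treatise*.
The relative clause forms an island for QR, so the quantifier is confined to the head noun's restrictor.
Hence only narrow scope for *each treatise* (under *several directors*) survives.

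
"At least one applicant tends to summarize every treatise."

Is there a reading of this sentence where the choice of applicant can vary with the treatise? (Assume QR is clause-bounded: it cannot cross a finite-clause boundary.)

Yes

That reading corresponds to *every treatise* > *at least one applicant*.
Raising constructions are monoclausal for scope purposes; *every treatise* is not separated from *at least one applicant* by any island.
With no island boundary between them, the object can take inverse scope over the subject via ordinary QR within the clause.
Both orderings are possible: *at least one applicant* > *every treatise* and *every treatise* > *at least one applicant*.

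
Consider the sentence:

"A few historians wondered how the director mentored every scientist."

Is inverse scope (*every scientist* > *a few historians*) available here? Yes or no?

*every scientist* is embedded in the embedded question *how the director mentored every scientist*.
Embedded questions are wh-islands: a quantifier inside an indirect question cannot QR into the matrix clause.
There is no licit LF on which *every scientist* c-commands *a few historians*.

No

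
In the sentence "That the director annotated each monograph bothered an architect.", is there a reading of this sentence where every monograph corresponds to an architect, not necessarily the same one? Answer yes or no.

No

The paraphrase describes the scope ordering *each monograph* > *an architect*.
The target quantifier *each monograph* is part of the sentential subject *that the director annotated each monograph*.
The Sentential Subject Constraint rules out raising the quantifier out of the that-clause subject.
*each monograph* > *an architect* would require crossing that boundary, which is illicit.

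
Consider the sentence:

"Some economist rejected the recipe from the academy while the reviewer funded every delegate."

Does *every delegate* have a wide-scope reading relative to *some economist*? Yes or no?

*every delegate* is embedded in the adjunct clause *while the reviewer funded every delegate*.
Scope out of an adjunct clause is unavailable: QR respects the adjunct-island constraint.
Hence only narrow scope for *every delegate* (under *some economist*) survives.
(Only the surface reading survives: one fixed economist with respect to all the relevant delegates.)

No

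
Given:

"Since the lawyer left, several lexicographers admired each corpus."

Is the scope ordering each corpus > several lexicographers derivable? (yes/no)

Neither queried DP is inside the adjunct, so the adjunct-island constraint does not apply.
Since no island is crossed, the inverse ordering is licensed alongside surface scope.
So *each corpus* > *several lexicographers* is among the available readings.

Yes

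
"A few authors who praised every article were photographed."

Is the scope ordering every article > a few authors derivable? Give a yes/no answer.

No

*every article* is embedded in the relative clause *who praised every article*.
QR out of a relative clause is ruled out by the relative-clause island constraint.
*every article* > *a few authors* would require crossing that boundary, which is illicit.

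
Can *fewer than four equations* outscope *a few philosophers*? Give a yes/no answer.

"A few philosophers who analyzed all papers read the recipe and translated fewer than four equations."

The DP *fewer than four equations* is contained in one conjunct of the coordinate structure (*translated fewer than four equations*).
Coordinate structures are islands for non-across-the-board movement, QR included.
So the wide-scope reading for *fewer than four equations* is blocked.

No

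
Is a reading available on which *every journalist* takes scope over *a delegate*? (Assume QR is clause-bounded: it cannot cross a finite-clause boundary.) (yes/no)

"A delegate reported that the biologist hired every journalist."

No

*every journalist* occurs within the finite complement clause *that the biologist hired every journalist*.
Given the clause-boundedness assumption, QR cannot cross the finite CP into the matrix.
So the wide-scope reading for *every journalist* is blocked.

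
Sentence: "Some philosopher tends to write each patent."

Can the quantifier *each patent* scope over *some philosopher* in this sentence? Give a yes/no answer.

*each patent* is inside a raising infinitive, which is transparent to QR (no CP barrier), so it behaves as a matrix argument.
Nothing blocks QR of the lower DP to a position above the higher one, so inverse scope is available.
So *each patent* > *some philosopher* is among the available readings.

Yes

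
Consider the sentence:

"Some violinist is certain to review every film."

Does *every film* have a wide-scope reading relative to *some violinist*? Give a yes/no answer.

Yes

Infinitival complements of raising predicates do not block QR; *every film* and *some violinist* are effectively clausemates.
Since no island is crossed, the inverse ordering is licensed alongside surface scope.
The sentence is scopally ambiguous between *some violinist* > *every film* and *every film* > *some violinist*.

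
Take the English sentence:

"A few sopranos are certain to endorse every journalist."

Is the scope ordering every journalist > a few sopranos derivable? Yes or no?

Raising constructions are monoclausal for scope purposes; *every journalist* is not separated from *a few sopranos* by any island.
Nothing blocks QR of the lower DP to a position above the higher one, so inverse scope is available.

Yes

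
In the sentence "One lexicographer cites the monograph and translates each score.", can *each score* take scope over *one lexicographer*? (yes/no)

The DP *each score* is contained in one conjunct of the coordinate structure (*translates each score*).
Asymmetric QR out of one conjunct violates the Coordinate Structure Constraint.
The inverse ordering *each score* > *one lexicographer* is therefore underivable.

No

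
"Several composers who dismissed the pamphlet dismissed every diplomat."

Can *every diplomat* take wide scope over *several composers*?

The relative clause *who dismissed the pamphlet* modifies *several composers*, but *every diplomat* is not inside that relative clause — it is an argument of the matrix verb.
With no island boundary between them, the object can take inverse scope over the subject via ordinary QR within the clause.

Yes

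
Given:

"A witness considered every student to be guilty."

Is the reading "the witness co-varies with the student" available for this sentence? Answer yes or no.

This is the *every student* > *a witness* reading.
*every student* is the subject of an ECM infinitive — the infinitival complement of an ECM verb is not a scope island, so *every student* can raise into the matrix clause.
With no island boundary between them, the object can take inverse scope over the subject via ordinary QR within the clause.

Yes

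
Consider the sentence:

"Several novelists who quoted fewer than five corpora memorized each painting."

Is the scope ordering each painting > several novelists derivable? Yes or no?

Yes

Although the sentence contains a relative clause (*who quoted fewer than five corpora*), *each painting* is outside it, in the matrix VP.
No island intervenes, so both surface and inverse scope are derivable.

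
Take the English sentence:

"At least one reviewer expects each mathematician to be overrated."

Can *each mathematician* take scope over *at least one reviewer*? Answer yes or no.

Yes

*each mathematician* is the subject of an ECM infinitive — the infinitival complement of an ECM verb is not a scope island, so *each mathematician* can raise into the matrix clause.
Nothing blocks QR of the lower DP to a position above the higher one, so inverse scope is available.
Both orderings are possible: *at least one reviewer* > *each mathematician* and *each mathematician* > *at least one reviewer*.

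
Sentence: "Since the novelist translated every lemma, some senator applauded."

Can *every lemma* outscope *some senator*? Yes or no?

No

*every lemma* is embedded in the adjunct clause *since the novelist translated every lemma*.
Scope out of an adjunct clause is unavailable: QR respects the adjunct-island constraint.
So *every lemma* cannot raise to a position above *some senator*.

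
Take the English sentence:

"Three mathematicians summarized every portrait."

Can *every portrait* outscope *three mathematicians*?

Yes

*three mathematicians* and *every portrait* are co-arguments of the matrix verb, with nothing but a clause-internal boundary between them.
No island intervenes, so both surface and inverse scope are derivable.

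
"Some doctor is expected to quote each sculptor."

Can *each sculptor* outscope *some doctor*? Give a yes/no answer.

The matrix predicate is a raising verb, whose infinitival complement is not a scope island — *each sculptor* can QR into the matrix clause.
Clause-internal QR can adjoin the lower DP above the subject, yielding the inverse reading.

Yes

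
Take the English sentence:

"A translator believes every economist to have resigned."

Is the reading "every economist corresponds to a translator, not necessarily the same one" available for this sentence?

Yes

That reading corresponds to *every economist* > *a translator*.
*every economist* is the subject of an ECM infinitive — the infinitival complement of an ECM verb is not a scope island, so *every economist* can raise into the matrix clause.
Clause-internal QR can adjoin the lower DP above the subject, yielding the inverse reading.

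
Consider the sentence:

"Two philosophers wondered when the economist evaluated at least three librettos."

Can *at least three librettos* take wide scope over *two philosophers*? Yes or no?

No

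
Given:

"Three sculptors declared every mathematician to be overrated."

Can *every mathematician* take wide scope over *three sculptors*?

Yes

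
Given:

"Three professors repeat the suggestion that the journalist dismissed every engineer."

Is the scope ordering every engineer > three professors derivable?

No

*every engineer* sits inside the complex NP *the suggestion that the journalist dismissed every engineer*.
The complex NP is opaque for QR — the quantifier is frozen inside the noun's complement.
So *every engineer* cannot raise high enough to outscope *three professors*; only the surface ordering *three professors* > *every engineer* is available.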